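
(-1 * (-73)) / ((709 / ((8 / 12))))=146/2127 = 0.07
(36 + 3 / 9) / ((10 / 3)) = 109/10 = 10.90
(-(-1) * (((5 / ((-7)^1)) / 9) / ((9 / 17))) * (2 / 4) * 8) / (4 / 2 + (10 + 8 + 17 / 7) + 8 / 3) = -0.02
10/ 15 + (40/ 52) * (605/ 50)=389/39 = 9.97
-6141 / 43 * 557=-3420537/43 = -79547.37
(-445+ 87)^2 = 128164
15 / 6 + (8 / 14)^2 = 277/98 = 2.83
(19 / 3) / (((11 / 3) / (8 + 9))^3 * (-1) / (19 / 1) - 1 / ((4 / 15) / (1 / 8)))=-510794784/37848127 = -13.50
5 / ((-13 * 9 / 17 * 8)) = -85/936 = -0.09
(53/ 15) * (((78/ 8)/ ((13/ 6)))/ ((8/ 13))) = 2067/80 = 25.84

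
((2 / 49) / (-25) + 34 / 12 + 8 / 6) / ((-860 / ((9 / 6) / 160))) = -30613/674240000 = 0.00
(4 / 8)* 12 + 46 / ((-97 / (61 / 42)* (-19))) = 233621/38703 = 6.04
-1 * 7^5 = -16807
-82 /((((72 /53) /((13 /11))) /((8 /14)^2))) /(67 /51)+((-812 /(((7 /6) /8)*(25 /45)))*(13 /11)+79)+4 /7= -11782.81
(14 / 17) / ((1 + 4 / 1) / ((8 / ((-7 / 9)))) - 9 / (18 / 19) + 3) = -1008/8551 = -0.12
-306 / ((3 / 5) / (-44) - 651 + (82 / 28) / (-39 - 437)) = 112155120/238611773 = 0.47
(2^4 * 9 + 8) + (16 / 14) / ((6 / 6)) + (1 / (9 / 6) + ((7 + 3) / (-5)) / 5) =16108/105 = 153.41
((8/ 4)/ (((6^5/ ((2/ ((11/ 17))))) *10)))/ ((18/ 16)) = 17/240570 = 0.00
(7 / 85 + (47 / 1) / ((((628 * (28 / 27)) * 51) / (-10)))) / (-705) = -50969/526860600 = 0.00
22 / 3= 7.33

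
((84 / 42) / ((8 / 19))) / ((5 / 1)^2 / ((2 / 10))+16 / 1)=19/564 = 0.03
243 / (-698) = -243/698 = -0.35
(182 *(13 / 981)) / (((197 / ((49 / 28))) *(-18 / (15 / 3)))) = -41405/6957252 = -0.01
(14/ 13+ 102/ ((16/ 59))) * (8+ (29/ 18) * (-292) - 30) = -21732866/117 = -185750.99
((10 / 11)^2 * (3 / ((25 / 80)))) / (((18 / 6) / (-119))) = -38080/121 = -314.71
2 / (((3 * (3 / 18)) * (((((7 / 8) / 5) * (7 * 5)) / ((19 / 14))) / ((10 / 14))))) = 1520/2401 = 0.63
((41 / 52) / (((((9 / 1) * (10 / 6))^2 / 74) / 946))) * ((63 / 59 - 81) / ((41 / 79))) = -724471396/19175 = -37782.08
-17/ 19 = -0.89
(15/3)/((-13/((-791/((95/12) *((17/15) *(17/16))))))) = 2278080/71383 = 31.91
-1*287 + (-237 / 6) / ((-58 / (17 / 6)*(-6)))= -1199855/4176 = -287.32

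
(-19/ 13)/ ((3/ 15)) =-7.31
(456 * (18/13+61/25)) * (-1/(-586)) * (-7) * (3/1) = -5951484/95225 = -62.50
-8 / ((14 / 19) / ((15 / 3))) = -380/7 = -54.29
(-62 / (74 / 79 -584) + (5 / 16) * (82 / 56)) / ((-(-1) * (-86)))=-0.01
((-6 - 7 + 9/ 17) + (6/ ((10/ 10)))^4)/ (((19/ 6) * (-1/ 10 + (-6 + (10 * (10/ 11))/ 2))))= -4800400/18411 = -260.74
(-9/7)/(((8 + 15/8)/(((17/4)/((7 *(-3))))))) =102/3871 = 0.03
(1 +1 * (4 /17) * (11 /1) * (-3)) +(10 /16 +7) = 117/136 = 0.86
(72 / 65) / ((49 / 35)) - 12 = -1020/91 = -11.21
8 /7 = 1.14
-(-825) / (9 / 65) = 17875/3 = 5958.33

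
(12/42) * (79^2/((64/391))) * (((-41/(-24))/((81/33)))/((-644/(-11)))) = 526347217/4064256 = 129.51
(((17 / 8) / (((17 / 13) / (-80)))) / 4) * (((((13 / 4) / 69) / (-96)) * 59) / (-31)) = -49855/1642752 = -0.03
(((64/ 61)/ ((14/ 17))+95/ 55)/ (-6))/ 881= -4699/8276114 = 0.00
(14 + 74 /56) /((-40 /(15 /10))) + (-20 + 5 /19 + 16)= -183493/42560 = -4.31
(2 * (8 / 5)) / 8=2/5 = 0.40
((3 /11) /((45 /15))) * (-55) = -5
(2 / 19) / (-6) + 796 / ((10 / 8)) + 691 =378418/285 = 1327.78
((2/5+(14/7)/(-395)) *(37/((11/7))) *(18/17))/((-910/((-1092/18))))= 242424/369325 = 0.66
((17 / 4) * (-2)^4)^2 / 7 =4624/7 = 660.57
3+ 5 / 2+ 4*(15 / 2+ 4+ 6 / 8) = 54.50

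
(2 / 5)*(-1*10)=-4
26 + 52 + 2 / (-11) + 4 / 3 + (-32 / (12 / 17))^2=211292/99 = 2134.26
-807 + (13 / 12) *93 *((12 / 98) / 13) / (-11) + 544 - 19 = -304089/1078 = -282.09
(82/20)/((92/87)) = 3567/920 = 3.88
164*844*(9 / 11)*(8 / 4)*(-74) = -184370112/11 = -16760919.27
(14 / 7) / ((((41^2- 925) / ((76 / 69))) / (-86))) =-3268/13041 = -0.25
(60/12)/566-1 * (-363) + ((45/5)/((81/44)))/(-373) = 689714387/1900062 = 363.00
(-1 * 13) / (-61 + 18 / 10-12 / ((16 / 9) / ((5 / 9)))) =260/1259 = 0.21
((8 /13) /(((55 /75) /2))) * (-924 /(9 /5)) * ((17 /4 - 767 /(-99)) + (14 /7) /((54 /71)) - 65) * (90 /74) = 837802000/15873 = 52781.58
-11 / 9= -1.22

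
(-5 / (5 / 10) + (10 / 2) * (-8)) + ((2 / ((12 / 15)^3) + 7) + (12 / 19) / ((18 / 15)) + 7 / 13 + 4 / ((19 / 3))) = -295589/7904 = -37.40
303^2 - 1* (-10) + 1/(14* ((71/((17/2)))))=182536189/1988 = 91819.01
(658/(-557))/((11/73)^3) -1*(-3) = -253749085/741367 = -342.27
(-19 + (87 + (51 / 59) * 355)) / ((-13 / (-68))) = 1503956/767 = 1960.83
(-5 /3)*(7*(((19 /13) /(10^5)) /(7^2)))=-19/5460000 = 0.00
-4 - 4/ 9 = -40/9 = -4.44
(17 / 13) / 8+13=1369/104 = 13.16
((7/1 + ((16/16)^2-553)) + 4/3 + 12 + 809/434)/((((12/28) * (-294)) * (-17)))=-689803/2788884 = -0.25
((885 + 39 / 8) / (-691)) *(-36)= 64071/1382 = 46.36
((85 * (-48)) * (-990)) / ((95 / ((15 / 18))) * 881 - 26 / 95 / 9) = 863379000/21467761 = 40.22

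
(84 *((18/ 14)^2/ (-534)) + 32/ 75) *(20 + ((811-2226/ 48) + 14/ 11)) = 89745329/685300 = 130.96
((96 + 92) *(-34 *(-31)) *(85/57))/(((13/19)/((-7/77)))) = -16842920/429 = -39260.89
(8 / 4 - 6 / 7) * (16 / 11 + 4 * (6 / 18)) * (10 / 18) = 3680/2079 = 1.77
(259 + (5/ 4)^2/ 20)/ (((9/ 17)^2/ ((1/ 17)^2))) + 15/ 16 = 7147/1728 = 4.14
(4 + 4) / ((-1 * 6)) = -4/3 = -1.33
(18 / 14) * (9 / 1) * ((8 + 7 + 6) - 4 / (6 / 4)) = 1485/7 = 212.14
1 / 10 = 0.10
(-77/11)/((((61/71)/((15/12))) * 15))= -497/732 = -0.68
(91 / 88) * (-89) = -8099/88 = -92.03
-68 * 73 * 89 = -441796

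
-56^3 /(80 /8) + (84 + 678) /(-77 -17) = -4128881/235 = -17569.71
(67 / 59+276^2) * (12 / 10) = 91412.56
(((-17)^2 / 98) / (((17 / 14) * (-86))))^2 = 289/362404 = 0.00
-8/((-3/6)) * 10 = 160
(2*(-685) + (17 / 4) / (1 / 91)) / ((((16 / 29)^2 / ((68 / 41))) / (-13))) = 730991313/10496 = 69644.75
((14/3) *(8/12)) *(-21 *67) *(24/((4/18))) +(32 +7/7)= -472719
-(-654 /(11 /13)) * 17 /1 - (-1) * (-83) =13056.45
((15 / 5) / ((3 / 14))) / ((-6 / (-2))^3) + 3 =95/27 = 3.52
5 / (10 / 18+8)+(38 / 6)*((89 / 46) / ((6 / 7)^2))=6603703/382536 = 17.26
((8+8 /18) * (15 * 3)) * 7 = 2660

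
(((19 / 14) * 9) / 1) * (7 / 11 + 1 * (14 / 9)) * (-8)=-2356/11 = -214.18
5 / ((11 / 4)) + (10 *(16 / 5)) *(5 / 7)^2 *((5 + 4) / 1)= 80180/539 = 148.76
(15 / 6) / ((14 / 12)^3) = 540/343 = 1.57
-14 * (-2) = 28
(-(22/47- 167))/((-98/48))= -187848/2303 = -81.57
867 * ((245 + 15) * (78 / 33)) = 5860920/11 = 532810.91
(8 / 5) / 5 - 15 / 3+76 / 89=-8513/2225 = -3.83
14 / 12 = 7/6 = 1.17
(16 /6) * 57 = 152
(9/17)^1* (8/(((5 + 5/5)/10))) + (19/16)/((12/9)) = 8649/1088 = 7.95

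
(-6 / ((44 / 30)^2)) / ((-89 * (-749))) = -675/16131962 = 0.00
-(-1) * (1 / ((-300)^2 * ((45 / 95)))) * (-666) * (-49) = 0.77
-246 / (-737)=246/737 = 0.33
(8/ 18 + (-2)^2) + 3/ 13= 547/117 = 4.68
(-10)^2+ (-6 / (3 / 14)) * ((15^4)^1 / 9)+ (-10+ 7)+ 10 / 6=-472204/3 = -157401.33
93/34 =2.74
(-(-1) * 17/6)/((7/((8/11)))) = 68/231 = 0.29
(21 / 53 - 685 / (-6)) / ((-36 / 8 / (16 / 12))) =-145724/4293 = -33.94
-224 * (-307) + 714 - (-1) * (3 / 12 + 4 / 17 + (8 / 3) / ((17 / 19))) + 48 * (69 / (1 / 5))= 17553275/204 = 86045.47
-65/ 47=-1.38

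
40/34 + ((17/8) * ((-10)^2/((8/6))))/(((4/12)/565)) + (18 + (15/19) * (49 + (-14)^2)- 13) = 698559135/2584 = 270340.22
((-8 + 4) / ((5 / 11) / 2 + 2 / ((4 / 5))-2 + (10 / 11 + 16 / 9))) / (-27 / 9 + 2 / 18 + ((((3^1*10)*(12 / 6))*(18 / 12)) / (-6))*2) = 891/25012 = 0.04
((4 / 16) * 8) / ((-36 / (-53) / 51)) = 901/6 = 150.17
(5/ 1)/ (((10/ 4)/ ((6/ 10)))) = 6/5 = 1.20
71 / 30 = 2.37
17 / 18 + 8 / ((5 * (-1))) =-59/90 = -0.66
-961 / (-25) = 961/25 = 38.44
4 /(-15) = -4/15 = -0.27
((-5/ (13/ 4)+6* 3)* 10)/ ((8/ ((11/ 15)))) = 1177/78 = 15.09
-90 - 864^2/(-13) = 745326/13 = 57332.77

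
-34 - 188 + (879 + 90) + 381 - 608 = 520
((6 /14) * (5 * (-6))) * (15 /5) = -270/7 = -38.57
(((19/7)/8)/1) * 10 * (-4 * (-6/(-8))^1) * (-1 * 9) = 2565/28 = 91.61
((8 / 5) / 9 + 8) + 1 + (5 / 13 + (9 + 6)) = 14369/585 = 24.56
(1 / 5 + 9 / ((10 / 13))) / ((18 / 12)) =119/15 = 7.93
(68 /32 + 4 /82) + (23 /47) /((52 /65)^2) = 90597/30832 = 2.94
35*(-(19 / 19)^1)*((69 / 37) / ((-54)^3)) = 805/1942056 = 0.00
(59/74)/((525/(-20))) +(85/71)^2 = 27474287/19584285 = 1.40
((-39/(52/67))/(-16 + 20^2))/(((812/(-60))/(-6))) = -3015/51968 = -0.06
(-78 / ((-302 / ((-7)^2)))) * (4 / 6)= 1274/151 = 8.44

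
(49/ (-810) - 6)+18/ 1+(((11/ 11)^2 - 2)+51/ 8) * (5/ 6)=106393/6480 = 16.42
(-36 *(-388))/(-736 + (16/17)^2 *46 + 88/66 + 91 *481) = 12110256/37347829 = 0.32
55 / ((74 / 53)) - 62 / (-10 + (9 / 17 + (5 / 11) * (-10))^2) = 464278793/15859014 = 29.28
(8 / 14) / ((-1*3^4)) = -4/567 = -0.01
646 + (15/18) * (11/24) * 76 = 24301/36 = 675.03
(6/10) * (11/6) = 11/10 = 1.10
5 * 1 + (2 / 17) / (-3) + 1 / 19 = 4858/969 = 5.01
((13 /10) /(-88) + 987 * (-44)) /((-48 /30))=38216653/1408 = 27142.51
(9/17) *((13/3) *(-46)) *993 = -1781442/17 = -104790.71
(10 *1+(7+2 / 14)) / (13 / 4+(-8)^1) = -480/133 = -3.61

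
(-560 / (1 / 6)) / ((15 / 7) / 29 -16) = 682080/3233 = 210.97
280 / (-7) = -40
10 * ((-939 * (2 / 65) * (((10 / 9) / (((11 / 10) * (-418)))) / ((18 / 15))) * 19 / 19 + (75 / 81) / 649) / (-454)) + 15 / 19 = 448316930/568814103 = 0.79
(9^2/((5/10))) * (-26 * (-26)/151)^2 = 74030112/22801 = 3246.79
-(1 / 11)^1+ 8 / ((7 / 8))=697/77 = 9.05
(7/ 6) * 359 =2513/6 = 418.83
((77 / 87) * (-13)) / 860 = -1001/74820 = -0.01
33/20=1.65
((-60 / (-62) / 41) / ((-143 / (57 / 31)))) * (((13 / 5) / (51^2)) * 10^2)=-3800/125255779 = 0.00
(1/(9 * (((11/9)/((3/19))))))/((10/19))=3/110 = 0.03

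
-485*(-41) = 19885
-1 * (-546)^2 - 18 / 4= -596241/2 = -298120.50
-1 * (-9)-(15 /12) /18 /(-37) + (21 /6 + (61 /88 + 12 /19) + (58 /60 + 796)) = 282143908/347985 = 810.79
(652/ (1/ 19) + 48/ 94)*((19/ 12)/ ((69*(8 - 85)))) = -395105/107019 = -3.69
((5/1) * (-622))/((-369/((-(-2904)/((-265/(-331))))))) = 199293776/6519 = 30571.22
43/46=0.93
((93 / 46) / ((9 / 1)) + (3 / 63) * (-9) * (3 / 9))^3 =493039/901428696 = 0.00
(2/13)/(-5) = -2/65 = -0.03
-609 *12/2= -3654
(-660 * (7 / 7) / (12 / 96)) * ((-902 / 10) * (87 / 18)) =2301904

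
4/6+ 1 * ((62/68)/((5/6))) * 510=1676/3 = 558.67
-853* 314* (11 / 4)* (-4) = 2946262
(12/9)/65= 4/195 = 0.02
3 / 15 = 1/5 = 0.20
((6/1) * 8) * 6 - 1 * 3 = 285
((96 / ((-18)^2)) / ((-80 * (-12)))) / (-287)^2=1/266875560 = 0.00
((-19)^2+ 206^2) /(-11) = -42797/11 = -3890.64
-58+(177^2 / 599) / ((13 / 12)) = -75698/7787 = -9.72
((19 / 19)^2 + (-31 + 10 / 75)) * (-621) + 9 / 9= 92741/5 = 18548.20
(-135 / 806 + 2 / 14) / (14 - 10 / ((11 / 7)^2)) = -16819/6792968 = 0.00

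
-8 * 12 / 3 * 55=-1760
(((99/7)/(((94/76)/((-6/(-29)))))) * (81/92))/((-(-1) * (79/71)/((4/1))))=129811572/17335997 = 7.49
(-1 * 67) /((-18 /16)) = 536/9 = 59.56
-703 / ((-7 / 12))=8436/7 = 1205.14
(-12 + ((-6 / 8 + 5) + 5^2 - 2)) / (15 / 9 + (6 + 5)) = 183/152 = 1.20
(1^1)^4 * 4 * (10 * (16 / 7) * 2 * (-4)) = -731.43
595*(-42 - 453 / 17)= -40845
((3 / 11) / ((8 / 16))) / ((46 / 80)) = 240/253 = 0.95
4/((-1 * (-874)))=2/437 = 0.00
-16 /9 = -1.78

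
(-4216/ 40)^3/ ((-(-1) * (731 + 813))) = -146363183/193000 = -758.36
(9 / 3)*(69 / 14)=207/14 = 14.79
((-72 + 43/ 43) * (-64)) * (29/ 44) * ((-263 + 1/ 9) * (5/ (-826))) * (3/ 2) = 13918840/1947 = 7148.86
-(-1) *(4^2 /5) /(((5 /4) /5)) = 64/5 = 12.80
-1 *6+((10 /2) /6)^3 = -1171/216 = -5.42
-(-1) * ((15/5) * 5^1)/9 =5/3 = 1.67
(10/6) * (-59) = -295/3 = -98.33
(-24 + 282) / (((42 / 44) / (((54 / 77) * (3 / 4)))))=6966/49 = 142.16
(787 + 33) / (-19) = -820/19 = -43.16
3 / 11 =0.27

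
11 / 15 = 0.73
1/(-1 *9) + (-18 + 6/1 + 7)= -46/9 = -5.11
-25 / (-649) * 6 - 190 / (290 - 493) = 153760/131747 = 1.17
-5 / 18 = -0.28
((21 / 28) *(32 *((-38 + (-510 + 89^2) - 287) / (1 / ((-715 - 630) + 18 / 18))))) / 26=-114283008/13 = -8791000.62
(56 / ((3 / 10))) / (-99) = -560/297 = -1.89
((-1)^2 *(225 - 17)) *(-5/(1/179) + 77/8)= -184158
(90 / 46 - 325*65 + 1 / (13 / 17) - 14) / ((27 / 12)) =-25278340/2691 = -9393.66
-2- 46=-48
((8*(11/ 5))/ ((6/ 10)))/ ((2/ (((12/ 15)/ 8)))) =22/15 = 1.47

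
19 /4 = 4.75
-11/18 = -0.61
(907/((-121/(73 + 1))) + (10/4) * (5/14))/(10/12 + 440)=-5628837/4480630 = -1.26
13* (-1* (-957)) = 12441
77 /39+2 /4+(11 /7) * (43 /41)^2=3857473/917826 = 4.20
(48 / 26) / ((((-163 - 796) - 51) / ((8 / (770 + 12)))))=-48/2566915 = 0.00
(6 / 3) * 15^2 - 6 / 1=444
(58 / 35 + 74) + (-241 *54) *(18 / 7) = -1168612/35 = -33388.91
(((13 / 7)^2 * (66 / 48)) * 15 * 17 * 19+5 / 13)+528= 119781763/5096 = 23505.06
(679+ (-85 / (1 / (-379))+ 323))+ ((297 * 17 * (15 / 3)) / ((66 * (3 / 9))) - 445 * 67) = 9099/2 = 4549.50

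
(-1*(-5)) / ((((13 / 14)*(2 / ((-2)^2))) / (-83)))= -11620/13 = -893.85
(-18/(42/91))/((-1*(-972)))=-13/324 = -0.04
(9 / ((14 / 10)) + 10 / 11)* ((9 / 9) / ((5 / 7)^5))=271313/6875 = 39.46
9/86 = 0.10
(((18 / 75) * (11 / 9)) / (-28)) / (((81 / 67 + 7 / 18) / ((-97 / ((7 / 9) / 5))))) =1930203/472115 = 4.09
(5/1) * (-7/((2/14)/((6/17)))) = -1470/17 = -86.47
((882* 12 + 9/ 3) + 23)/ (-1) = -10610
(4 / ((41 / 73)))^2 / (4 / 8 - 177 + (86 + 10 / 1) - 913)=-170528/3340147 = -0.05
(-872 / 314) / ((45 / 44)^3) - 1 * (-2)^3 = 77312776/14306625 = 5.40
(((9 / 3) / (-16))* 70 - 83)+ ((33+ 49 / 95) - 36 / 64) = -96021/1520 = -63.17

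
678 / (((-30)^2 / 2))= 113/75 = 1.51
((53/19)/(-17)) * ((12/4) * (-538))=85542/323 = 264.84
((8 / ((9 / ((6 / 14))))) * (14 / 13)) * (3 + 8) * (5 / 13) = 880/507 = 1.74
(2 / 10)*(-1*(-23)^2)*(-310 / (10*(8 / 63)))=1033137/40 = 25828.42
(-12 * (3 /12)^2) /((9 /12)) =-1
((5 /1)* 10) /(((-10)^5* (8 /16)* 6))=-1/6000 = 0.00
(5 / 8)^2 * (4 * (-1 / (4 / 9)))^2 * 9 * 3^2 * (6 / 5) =98415/32 = 3075.47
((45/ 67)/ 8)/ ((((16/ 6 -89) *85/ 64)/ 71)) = -15336/295001 = -0.05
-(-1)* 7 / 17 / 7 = 1/17 = 0.06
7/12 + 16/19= 1.43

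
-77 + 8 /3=-223/3 = -74.33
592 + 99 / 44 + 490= 4337/4 = 1084.25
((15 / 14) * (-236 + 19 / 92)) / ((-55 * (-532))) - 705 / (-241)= 756880863/259501088 = 2.92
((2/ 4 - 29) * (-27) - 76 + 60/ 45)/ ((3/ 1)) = 4169/18 = 231.61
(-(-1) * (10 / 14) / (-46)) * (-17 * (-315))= -3825/46 = -83.15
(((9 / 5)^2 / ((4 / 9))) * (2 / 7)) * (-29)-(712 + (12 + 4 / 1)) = -275941/350 = -788.40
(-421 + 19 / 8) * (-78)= 130611/4 = 32652.75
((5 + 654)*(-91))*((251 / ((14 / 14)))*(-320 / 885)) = 963342016/177 = 5442610.26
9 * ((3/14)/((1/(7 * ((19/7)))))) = 513/14 = 36.64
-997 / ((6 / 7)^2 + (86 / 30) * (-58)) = 732795/121666 = 6.02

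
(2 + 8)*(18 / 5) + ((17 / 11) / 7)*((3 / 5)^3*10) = 70218/1925 = 36.48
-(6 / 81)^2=-4/729 = -0.01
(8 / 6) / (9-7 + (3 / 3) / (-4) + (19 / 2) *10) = 16/1161 = 0.01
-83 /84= -0.99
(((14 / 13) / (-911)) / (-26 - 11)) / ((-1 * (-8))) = 7/1752764 = 0.00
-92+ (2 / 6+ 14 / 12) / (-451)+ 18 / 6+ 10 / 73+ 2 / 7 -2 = -41750603/460922 = -90.58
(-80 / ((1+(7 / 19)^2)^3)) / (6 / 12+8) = -188183524/29291425 = -6.42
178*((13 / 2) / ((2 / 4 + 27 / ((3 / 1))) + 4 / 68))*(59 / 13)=178534/325 = 549.34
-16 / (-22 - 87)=16/109 = 0.15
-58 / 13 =-4.46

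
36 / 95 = 0.38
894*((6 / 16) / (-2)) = -167.62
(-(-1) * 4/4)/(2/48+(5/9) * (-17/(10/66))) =-0.02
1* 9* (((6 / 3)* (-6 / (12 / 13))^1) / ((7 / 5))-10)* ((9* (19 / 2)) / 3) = -69255/14 = -4946.79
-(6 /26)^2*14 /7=-18/169 = -0.11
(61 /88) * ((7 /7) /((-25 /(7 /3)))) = -427/6600 = -0.06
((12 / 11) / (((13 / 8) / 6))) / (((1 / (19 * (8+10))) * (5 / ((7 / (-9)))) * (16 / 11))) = -9576/65 = -147.32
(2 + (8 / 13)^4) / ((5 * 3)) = 20406/142805 = 0.14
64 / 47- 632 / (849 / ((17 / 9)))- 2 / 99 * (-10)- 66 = -260103526/3950397 = -65.84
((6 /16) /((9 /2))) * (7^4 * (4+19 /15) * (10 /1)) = 189679/18 = 10537.72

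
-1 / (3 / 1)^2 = -1/9 = -0.11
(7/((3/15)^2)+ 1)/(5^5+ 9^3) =88/1927 = 0.05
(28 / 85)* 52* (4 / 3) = 5824/255 = 22.84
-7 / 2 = -3.50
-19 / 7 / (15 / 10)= -38/21 = -1.81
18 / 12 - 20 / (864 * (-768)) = 248837/165888 = 1.50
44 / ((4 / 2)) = 22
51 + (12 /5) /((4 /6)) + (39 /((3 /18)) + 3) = 1458/5 = 291.60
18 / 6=3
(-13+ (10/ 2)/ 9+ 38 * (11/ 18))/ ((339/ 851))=82547/3051 = 27.06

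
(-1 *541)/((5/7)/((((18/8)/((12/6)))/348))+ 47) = -11361/5627 = -2.02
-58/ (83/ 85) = -4930/83 = -59.40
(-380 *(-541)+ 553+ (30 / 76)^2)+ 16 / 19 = 297657493/1444 = 206134.00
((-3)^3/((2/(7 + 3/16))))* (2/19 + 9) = -537165/608 = -883.50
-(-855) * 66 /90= 627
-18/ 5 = -3.60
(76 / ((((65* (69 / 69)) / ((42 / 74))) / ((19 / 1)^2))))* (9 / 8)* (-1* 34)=-22037967/2405 = -9163.40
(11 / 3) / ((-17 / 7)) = -77/51 = -1.51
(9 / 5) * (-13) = -117/5 = -23.40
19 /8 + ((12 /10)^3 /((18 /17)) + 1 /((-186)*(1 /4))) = 3.99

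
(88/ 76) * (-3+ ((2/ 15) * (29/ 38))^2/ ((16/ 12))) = -3564649/1028850 = -3.46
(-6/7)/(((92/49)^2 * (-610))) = 1029/2581520 = 0.00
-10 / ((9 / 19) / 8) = -168.89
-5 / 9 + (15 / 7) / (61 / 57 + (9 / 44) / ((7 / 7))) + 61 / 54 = 2725229/1208466 = 2.26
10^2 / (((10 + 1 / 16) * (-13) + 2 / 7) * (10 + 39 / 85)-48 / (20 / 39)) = -0.07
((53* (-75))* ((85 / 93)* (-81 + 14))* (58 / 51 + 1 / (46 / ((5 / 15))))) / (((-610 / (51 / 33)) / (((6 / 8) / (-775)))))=162085395/237297808 = 0.68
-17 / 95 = -0.18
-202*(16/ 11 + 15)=-36562/11 = -3323.82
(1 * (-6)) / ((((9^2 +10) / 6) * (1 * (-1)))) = 36/91 = 0.40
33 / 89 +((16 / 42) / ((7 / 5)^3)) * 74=6823699/641067 = 10.64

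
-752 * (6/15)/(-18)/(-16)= -47/45 = -1.04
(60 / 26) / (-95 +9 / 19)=-285/11674 = -0.02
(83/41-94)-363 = -18654/41 = -454.98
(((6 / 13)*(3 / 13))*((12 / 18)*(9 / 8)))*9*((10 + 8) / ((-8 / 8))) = -2187/169 = -12.94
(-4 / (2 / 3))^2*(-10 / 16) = -45/2 = -22.50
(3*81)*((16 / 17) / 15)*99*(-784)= -100590336/85 = -1183415.72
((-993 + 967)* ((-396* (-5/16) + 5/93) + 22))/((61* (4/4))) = -62.15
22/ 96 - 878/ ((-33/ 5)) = 70361/528 = 133.26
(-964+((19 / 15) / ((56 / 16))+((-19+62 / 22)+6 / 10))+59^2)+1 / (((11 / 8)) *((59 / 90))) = 170559404/68145 = 2502.89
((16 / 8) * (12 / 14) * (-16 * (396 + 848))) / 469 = -238848/3283 = -72.75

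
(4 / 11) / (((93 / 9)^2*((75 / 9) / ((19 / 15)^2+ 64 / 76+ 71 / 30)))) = 246918/125530625 = 0.00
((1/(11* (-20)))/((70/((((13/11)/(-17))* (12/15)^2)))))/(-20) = -13/89993750 = 0.00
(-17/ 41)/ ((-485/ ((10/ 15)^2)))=68/178965 = 0.00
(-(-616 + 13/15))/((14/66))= 101497/35 = 2899.91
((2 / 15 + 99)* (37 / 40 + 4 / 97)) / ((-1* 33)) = -5574763/1920600 = -2.90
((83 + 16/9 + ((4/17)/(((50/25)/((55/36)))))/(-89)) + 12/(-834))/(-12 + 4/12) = -320866369/44164470 = -7.27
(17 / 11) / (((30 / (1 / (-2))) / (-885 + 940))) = -17/12 = -1.42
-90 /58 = -45/29 = -1.55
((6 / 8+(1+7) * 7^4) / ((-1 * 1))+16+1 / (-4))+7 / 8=-153537/8 = -19192.12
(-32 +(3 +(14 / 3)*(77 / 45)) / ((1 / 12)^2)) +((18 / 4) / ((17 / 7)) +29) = 806167/510 = 1580.72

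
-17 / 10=-1.70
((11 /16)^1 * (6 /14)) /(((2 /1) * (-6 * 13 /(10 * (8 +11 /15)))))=-0.16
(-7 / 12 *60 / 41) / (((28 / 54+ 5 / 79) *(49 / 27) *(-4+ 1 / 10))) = 959850/4630171 = 0.21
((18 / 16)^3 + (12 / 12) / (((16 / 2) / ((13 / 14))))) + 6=27023/3584 = 7.54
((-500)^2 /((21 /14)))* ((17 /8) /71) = 1062500/213 = 4988.26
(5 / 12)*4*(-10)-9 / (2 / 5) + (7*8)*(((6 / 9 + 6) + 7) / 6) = 1591/18 = 88.39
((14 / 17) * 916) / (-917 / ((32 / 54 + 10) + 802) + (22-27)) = -281358560/2285803 = -123.09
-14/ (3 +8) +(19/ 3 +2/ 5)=5.46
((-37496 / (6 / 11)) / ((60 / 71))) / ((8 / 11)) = -40266017/360 = -111850.05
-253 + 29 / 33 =-8320/33 = -252.12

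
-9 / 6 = -3/2 = -1.50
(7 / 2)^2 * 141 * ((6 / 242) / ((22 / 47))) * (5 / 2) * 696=423763515/2662 = 159189.90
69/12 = 23/4 = 5.75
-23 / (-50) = 23/50 = 0.46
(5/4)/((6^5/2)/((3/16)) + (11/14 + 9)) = 35/580882 = 0.00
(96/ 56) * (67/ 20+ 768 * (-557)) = -733324.54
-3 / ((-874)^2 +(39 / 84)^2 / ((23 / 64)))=-1127/286962976 = 0.00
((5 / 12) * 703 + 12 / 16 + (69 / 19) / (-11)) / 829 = 183922/519783 = 0.35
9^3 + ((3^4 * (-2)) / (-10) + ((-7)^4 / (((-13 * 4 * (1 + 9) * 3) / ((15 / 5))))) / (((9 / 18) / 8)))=43636/65 = 671.32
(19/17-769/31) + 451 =427.31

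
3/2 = 1.50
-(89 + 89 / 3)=-356/3 = -118.67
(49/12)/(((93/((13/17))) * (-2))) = -637/37944 = -0.02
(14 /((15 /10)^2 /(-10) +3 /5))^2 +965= 21229/9 = 2358.78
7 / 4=1.75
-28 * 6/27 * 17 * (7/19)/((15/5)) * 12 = -26656/171 = -155.88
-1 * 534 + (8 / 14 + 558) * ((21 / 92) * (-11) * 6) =-8949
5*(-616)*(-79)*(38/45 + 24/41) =128375632/369 = 347901.44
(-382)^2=145924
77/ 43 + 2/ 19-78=-62177/817 = -76.10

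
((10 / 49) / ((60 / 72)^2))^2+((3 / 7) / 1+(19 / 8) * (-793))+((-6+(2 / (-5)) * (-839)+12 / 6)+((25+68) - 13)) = -1471.26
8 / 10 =4/5 = 0.80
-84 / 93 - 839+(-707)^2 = 15469282/31 = 499009.10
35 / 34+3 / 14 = 148/119 = 1.24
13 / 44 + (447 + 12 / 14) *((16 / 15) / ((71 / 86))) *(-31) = -392258115/21868 = -17937.54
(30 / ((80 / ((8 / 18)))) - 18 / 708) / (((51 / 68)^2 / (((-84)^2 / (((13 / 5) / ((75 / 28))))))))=1400000/767 = 1825.29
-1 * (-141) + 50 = 191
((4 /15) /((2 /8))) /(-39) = -16/585 = -0.03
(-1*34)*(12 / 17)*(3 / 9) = -8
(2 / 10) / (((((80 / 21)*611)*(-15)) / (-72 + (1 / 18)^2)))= 163289/395928000 = 0.00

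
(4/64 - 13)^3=-8869743/4096 = -2165.46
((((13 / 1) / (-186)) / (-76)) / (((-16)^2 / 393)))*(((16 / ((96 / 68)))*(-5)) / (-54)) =144755/97708032 = 0.00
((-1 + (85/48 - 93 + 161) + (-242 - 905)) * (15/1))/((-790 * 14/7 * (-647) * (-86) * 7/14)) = 51755/140662976 = 0.00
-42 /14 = -3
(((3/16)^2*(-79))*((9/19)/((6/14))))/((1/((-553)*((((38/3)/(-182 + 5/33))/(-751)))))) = 90825273/576864128 = 0.16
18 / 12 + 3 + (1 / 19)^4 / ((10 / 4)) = 5864449/1303210 = 4.50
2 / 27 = 0.07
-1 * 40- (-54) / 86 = -1693/43 = -39.37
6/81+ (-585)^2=9240077/27 = 342225.07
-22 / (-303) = 22/303 = 0.07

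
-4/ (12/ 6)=-2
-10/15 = -2/3 = -0.67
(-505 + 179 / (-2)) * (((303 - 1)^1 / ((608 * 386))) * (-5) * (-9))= -8079255/234688 = -34.43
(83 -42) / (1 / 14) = 574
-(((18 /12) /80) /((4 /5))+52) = -6659/128 = -52.02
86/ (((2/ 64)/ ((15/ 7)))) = 41280/7 = 5897.14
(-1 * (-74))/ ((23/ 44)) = 3256/23 = 141.57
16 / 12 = 4/3 = 1.33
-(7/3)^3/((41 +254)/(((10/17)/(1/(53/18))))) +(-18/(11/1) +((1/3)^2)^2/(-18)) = -27533579/16086114 = -1.71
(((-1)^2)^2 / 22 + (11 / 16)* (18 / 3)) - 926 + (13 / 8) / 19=-385289/418 = -921.74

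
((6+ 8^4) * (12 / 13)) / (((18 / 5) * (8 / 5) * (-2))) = -51275/156 = -328.69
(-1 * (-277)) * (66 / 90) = 3047/15 = 203.13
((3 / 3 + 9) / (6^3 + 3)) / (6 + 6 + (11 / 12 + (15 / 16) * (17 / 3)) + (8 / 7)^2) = 7840/3354131 = 0.00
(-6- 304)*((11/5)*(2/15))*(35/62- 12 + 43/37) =518474/555 = 934.19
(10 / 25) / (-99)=-2/495 = 0.00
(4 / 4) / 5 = 1/5 = 0.20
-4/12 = -1/3 = -0.33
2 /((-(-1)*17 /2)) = 4/17 = 0.24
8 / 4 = 2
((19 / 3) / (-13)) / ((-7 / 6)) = 38/91 = 0.42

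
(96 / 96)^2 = 1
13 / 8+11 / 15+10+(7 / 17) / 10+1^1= 13.40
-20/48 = -5/12 = -0.42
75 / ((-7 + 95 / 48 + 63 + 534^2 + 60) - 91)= 3600/13688783 = 0.00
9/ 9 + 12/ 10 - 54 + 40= -59/5 = -11.80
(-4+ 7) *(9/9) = 3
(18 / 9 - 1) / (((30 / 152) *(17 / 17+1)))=38/15 = 2.53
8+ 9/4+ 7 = 69/4 = 17.25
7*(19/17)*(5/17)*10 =6650/289 = 23.01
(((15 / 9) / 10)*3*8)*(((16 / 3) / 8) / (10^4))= 1/3750 = 0.00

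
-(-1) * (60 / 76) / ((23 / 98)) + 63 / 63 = 4.36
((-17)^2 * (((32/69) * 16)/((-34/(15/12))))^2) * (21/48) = 44800/4761 = 9.41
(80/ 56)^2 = 100/49 = 2.04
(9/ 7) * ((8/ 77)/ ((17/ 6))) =432/9163 = 0.05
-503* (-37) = 18611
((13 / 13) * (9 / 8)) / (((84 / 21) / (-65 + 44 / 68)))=-18.10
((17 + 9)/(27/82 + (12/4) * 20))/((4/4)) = 2132/4947 = 0.43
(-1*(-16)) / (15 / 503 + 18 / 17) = 136816/9309 = 14.70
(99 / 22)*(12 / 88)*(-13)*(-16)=1404/11 = 127.64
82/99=0.83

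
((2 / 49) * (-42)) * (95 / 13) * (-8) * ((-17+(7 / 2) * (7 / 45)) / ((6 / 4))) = -900448/819 = -1099.45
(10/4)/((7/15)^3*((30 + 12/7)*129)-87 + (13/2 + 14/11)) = 20625/2776571 = 0.01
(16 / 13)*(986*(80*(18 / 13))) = 22717440/169 = 134422.72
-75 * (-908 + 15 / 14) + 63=68082.64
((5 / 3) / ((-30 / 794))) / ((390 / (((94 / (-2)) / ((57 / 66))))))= 205249/33345 = 6.16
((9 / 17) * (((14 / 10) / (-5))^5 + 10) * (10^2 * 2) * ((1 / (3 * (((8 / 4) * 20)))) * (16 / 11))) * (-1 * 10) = -852126048/6640625 = -128.32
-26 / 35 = -0.74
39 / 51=13/17 = 0.76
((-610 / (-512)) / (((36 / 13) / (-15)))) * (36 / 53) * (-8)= 35.07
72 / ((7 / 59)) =4248/7 = 606.86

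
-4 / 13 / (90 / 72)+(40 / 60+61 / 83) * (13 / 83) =-35767/1343355 = -0.03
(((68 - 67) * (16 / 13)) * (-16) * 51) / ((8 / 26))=-3264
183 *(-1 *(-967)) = 176961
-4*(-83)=332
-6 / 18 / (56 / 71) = -71/168 = -0.42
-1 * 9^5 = -59049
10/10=1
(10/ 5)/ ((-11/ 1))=-2/11 = -0.18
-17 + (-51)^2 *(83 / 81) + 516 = 28478/9 = 3164.22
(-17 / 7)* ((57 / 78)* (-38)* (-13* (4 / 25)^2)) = -98192/4375 = -22.44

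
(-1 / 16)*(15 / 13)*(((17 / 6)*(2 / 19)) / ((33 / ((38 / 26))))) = -85/89232 = 0.00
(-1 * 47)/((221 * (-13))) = 47/2873 = 0.02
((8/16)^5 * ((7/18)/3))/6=7/10368 = 0.00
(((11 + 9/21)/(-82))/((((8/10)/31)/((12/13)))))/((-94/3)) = 0.16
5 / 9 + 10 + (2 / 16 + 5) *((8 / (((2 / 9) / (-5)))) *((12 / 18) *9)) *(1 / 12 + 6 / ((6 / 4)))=-22590.69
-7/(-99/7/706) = 34594/99 = 349.43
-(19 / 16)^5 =-2476099/1048576 = -2.36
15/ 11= 1.36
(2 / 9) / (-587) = -2/5283 = 0.00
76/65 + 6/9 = 1.84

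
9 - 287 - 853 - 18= -1149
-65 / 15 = -13/3 = -4.33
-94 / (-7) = 94/7 = 13.43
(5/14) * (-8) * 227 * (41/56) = -46535/98 = -474.85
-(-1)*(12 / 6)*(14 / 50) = 14/25 = 0.56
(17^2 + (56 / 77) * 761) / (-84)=-3089/308 = -10.03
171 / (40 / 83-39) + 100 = 305507/3197 = 95.56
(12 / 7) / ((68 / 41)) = 123/119 = 1.03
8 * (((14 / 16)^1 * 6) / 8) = 21/4 = 5.25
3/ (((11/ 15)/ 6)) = 270/11 = 24.55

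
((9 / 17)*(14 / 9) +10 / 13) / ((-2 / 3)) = -528/221 = -2.39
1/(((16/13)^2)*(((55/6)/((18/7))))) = 4563/24640 = 0.19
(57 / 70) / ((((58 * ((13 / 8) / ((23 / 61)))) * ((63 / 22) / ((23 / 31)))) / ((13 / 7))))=442244/282146655 = 0.00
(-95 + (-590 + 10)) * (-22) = 14850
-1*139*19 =-2641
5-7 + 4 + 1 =3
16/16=1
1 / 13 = 0.08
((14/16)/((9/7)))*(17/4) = 833/288 = 2.89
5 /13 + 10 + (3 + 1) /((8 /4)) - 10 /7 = 997/91 = 10.96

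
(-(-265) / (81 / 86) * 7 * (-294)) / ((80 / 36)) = -781697/3 = -260565.67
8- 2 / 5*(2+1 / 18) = 323/45 = 7.18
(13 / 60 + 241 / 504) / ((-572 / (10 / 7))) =-1751/1009008 = 0.00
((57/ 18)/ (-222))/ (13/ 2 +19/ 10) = -95/55944 = 0.00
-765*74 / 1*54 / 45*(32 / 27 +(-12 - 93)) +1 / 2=14104697/2 = 7052348.50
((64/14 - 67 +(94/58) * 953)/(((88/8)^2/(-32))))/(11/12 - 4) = 115531776/908831 = 127.12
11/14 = 0.79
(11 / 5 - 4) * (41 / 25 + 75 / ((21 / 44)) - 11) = -266.01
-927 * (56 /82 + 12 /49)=-1727928/2009 = -860.09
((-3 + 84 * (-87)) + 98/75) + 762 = -491077/75 = -6547.69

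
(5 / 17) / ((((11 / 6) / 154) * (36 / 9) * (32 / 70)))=3675/272 = 13.51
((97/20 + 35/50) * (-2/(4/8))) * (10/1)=-222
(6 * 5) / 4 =15/2 = 7.50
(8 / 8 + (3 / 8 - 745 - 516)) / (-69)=3359/184 = 18.26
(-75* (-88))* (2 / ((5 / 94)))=248160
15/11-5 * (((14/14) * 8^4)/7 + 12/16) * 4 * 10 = -9022645/77 = -117177.21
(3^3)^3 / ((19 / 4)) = 78732/19 = 4143.79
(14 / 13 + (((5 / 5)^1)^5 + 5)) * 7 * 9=5796/13 = 445.85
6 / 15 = 2/5 = 0.40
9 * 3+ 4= 31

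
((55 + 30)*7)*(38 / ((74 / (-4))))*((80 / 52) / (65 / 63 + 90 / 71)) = -47592720/58201 = -817.73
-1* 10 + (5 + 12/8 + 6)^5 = 305165.78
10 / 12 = 5/6 = 0.83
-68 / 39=-1.74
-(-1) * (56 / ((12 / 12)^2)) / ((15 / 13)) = 728/15 = 48.53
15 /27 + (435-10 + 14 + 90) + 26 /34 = 81139/153 = 530.32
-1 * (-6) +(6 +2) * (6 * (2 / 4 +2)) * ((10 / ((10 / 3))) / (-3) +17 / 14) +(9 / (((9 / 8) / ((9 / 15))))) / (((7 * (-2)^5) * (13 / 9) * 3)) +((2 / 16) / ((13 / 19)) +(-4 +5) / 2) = 117907/3640 = 32.39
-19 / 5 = -3.80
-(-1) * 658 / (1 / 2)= 1316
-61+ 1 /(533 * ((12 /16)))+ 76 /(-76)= -62.00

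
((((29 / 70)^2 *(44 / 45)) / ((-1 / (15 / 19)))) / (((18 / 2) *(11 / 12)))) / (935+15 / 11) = -9251/539398125 = 0.00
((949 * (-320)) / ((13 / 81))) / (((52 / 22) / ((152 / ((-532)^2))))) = -5203440/12103 = -429.93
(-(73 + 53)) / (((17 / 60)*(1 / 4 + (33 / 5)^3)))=-3780000/2445841 = -1.55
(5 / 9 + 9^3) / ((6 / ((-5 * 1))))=-16415/27 = -607.96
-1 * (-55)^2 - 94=-3119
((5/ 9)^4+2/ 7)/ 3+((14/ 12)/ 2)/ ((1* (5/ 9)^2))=27790309/13778100 = 2.02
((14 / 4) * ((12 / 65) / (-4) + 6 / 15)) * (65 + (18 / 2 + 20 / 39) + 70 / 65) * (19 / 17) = 4508966/43095 = 104.63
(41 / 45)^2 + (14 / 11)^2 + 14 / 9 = 981451/245025 = 4.01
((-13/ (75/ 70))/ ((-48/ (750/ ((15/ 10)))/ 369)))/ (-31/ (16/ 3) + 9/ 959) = -715605800/89043 = -8036.63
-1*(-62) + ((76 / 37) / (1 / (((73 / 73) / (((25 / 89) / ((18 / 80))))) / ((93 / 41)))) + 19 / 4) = 38697111/573500 = 67.48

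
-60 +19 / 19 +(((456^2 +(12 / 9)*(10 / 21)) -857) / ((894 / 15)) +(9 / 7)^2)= 449074175/131418 = 3417.14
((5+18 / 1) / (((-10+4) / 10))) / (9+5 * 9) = -115/162 = -0.71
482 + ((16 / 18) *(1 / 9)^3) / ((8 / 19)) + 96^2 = 63628597/6561 = 9698.00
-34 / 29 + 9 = 227/29 = 7.83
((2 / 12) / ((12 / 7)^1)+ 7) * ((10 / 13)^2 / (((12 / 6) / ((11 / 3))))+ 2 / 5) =10.54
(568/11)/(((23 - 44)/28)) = -2272/33 = -68.85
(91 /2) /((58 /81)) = 7371/116 = 63.54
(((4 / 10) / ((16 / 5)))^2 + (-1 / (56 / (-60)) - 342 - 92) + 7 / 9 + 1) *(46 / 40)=-39981751/80640 = -495.81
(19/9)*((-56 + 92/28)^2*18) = 5174118/49 = 105594.24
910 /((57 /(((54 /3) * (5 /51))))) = 9100/323 = 28.17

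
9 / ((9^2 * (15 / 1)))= 1/135 = 0.01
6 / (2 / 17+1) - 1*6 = -12/19 = -0.63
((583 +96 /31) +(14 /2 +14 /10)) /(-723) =-92147/112065 = -0.82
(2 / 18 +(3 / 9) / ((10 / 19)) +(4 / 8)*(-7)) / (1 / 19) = -2356/45 = -52.36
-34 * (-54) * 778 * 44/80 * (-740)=-581362056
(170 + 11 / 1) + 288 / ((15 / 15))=469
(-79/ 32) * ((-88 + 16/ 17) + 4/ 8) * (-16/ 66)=-77499/1496 = -51.80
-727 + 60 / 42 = -5079/7 = -725.57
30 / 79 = 0.38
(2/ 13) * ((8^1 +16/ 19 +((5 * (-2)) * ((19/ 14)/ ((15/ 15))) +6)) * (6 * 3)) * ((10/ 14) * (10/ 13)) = 1800/931 = 1.93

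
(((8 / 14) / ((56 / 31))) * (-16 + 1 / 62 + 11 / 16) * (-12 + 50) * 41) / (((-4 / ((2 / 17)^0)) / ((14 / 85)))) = 5910273/19040 = 310.41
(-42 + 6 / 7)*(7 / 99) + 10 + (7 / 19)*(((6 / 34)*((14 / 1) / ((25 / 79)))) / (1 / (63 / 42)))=1013079/88825 = 11.41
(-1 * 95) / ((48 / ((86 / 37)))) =-4085/888 = -4.60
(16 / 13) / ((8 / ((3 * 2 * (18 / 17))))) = 216/221 = 0.98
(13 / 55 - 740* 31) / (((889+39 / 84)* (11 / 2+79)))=-70654472/231491975 = -0.31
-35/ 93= -0.38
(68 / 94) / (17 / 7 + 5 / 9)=0.24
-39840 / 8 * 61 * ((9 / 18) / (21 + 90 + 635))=-75945/373 = -203.61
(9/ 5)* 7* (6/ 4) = 189/10 = 18.90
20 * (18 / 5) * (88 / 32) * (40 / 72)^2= 550/9 = 61.11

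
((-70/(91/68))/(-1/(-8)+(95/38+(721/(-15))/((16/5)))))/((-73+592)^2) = 128/8170617 = 0.00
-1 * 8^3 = -512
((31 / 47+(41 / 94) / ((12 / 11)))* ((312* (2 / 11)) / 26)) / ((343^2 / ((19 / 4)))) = 22705/243298132 = 0.00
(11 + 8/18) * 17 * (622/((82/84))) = 15247708/123 = 123965.11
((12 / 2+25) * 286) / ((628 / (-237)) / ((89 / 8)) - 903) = -9.82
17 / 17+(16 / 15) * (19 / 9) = 439/135 = 3.25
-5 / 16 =-0.31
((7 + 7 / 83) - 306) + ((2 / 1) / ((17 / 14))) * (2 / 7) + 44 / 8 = -826691/2822 = -292.95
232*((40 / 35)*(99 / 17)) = 183744/119 = 1544.07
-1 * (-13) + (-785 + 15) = -757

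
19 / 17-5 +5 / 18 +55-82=-9365/306 = -30.60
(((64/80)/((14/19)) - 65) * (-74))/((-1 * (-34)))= 139.11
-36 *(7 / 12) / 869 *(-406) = 9.81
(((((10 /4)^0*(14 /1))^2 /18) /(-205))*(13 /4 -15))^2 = 0.39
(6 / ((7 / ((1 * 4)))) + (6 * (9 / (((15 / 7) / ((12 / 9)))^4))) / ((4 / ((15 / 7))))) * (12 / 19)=2201312/448875 = 4.90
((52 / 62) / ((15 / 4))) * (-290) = -6032/93 = -64.86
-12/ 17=-0.71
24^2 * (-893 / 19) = -27072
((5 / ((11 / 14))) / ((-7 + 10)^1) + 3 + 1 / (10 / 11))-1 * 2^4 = -3227/330 = -9.78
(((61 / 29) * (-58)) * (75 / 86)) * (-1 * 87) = 398025/43 = 9256.40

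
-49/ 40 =-1.22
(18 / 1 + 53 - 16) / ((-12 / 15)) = -275/4 = -68.75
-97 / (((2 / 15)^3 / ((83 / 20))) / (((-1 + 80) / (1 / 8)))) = -429319575/4 = -107329893.75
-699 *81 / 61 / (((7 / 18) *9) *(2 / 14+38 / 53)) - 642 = -18494292/19459 = -950.42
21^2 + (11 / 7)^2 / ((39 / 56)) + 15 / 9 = 121816/273 = 446.21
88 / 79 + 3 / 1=325/79 = 4.11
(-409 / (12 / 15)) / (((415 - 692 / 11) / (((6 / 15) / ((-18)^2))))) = -4499/2509704 = 0.00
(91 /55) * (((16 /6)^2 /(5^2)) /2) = 0.24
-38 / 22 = -19/11 = -1.73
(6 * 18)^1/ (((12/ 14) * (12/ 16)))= 168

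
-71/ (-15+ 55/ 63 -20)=4473/2150 = 2.08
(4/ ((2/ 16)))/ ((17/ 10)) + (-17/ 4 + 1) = 1059/68 = 15.57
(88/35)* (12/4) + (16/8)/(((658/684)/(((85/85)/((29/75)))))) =616332/47705 = 12.92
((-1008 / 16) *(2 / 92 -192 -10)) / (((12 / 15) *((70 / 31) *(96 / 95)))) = 82085985/11776 = 6970.62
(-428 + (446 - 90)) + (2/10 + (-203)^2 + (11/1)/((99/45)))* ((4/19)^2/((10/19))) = 1614368/475 = 3398.67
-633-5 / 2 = -1271/2 = -635.50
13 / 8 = 1.62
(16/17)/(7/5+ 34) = 80/3009 = 0.03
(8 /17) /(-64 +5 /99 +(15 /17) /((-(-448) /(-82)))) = -177408/24169333 = -0.01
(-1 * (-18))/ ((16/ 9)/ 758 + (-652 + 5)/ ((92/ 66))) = -2824308/72827893 = -0.04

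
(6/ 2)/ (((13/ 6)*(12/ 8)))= 12/13 = 0.92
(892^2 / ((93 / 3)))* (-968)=-770202752/31 = -24845250.06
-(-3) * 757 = 2271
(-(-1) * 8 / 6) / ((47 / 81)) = 108/47 = 2.30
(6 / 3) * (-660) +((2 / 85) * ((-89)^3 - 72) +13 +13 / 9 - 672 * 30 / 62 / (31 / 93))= -26323984/1395 = -18870.24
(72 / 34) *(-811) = -29196/17 = -1717.41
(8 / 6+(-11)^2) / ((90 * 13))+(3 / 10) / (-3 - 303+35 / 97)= 5389154/52030485 = 0.10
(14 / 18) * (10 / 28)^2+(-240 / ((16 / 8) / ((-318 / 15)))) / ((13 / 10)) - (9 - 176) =6958297/3276 = 2124.02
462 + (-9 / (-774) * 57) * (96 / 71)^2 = 463.21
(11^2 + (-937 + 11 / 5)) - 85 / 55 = -44844/55 = -815.35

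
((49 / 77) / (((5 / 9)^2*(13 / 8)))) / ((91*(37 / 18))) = 11664/1719575 = 0.01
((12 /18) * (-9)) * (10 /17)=-3.53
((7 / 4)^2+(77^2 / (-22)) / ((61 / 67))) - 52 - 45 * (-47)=1727573/976 = 1770.05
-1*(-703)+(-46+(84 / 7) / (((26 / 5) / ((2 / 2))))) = 8571/13 = 659.31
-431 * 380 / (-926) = 81890/463 = 176.87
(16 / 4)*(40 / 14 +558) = 15704/7 = 2243.43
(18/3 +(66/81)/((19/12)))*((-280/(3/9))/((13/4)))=-1247680/741 = -1683.78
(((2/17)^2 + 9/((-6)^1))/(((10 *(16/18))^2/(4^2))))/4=-69579/924800 = -0.08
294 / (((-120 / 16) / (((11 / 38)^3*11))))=-717409/68590 = -10.46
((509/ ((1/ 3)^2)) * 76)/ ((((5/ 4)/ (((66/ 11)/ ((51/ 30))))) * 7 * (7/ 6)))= 100268928/833 = 120370.86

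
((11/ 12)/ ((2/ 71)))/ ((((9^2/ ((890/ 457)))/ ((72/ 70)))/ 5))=347545/86373 = 4.02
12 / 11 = 1.09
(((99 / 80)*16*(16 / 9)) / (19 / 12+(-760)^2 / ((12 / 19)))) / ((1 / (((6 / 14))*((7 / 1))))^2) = 19008/54872095 = 0.00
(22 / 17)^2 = 484/289 = 1.67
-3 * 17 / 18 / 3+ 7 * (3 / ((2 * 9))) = 2/9 = 0.22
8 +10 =18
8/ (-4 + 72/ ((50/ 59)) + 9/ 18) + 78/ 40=166847/81460 = 2.05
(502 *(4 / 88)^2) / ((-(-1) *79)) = 251/19118 = 0.01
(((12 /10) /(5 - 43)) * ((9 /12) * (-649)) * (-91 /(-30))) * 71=12579567/3800 = 3310.41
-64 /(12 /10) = -160/3 = -53.33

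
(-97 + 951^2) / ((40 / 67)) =7573546/5 = 1514709.20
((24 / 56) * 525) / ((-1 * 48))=-75/16 = -4.69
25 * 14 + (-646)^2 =417666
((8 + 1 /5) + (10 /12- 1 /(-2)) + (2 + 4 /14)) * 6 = 2482/35 = 70.91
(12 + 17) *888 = 25752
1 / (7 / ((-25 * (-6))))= 150/7 = 21.43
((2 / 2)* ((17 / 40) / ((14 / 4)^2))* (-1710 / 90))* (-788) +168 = 168422/245 = 687.44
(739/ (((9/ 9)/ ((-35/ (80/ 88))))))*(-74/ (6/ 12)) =4210822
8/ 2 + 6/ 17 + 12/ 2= 176/17 = 10.35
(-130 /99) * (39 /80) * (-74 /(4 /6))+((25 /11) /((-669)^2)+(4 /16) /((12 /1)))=508985393/7160976 = 71.08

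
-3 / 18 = -0.17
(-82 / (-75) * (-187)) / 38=-7667/1425 = -5.38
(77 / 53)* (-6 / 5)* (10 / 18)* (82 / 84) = -451/477 = -0.95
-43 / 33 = -1.30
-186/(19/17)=-3162/19 = -166.42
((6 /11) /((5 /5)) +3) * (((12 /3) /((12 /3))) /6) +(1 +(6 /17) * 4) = 1123/374 = 3.00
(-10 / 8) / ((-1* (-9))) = -5/36 = -0.14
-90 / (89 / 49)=-4410/89 = -49.55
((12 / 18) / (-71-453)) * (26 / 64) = -13/25152 = 0.00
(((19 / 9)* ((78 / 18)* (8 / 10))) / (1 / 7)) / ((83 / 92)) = 636272/11205 = 56.78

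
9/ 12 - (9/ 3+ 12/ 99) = -2.37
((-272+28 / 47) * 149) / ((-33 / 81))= 51317388/517 = 99259.94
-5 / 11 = -0.45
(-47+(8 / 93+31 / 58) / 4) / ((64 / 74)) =-37396825/690432 = -54.16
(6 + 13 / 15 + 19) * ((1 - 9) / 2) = -1552/15 = -103.47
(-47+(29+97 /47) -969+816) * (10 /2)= -39700/47 = -844.68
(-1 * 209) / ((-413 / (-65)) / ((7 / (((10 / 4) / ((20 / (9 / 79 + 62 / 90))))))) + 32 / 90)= -64392900/137611 = -467.93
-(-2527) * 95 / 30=48013/6 = 8002.17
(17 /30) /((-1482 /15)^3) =-425/723322704 = 0.00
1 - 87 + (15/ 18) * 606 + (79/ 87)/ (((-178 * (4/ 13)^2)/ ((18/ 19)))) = 328717403/784624 = 418.95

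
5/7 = 0.71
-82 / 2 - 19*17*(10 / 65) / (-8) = -1809/52 = -34.79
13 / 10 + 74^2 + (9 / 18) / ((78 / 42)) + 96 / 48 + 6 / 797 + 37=285786259/51805 = 5516.58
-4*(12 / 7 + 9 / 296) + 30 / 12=-1160/259 = -4.48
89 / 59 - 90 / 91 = 2789/5369 = 0.52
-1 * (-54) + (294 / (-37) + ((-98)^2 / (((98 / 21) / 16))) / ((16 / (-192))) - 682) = -14643562/37 = -395771.95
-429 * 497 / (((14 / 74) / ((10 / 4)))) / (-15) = 187830.50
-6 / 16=-3/8 = -0.38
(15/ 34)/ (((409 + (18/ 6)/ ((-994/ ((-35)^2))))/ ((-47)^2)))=2352585/978401 = 2.40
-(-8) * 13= 104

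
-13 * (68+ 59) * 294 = -485394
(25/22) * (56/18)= 350/99 = 3.54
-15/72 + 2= 43/24 = 1.79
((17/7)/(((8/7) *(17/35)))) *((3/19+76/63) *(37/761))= 302105/1041048 = 0.29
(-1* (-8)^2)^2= 4096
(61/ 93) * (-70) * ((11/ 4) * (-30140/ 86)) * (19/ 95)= 35391895/3999 = 8850.19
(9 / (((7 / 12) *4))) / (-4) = -27/28 = -0.96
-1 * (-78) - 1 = 77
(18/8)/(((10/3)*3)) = 9/40 = 0.22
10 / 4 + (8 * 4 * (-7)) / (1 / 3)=-1339/2 = -669.50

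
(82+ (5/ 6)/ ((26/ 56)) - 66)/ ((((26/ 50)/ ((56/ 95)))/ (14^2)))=38086720/9633 = 3953.78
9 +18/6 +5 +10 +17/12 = 341/12 = 28.42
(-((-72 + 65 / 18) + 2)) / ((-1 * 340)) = -239/1224 = -0.20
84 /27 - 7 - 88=-827/9 = -91.89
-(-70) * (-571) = -39970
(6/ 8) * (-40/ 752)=-15/376 = -0.04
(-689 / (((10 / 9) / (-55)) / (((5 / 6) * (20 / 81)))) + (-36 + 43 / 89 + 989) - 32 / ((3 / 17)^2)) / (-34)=-981487/4806 = -204.22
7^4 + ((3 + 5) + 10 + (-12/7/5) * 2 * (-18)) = 85097/35 = 2431.34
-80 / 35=-16/7 = -2.29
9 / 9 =1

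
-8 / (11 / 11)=-8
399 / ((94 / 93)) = 37107/94 = 394.76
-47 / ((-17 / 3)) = 141/17 = 8.29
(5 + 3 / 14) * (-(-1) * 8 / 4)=73/7 = 10.43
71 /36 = 1.97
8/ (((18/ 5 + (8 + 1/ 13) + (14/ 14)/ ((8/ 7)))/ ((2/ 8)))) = 1040/6527 = 0.16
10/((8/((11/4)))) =55/16 = 3.44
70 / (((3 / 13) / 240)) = 72800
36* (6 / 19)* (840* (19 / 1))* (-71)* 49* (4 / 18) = -140273280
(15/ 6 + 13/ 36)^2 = 10609/1296 = 8.19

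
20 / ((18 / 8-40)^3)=-1280/3442951 = 0.00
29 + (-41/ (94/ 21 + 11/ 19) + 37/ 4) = 243165/8068 = 30.14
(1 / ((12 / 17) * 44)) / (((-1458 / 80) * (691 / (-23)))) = 1955/33246774 = 0.00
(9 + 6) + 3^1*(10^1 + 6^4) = 3933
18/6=3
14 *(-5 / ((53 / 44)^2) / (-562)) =67760/789329 = 0.09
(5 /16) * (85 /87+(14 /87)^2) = 37955/121104 = 0.31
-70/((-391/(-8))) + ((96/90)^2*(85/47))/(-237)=-282404432/195990705 = -1.44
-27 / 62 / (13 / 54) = -729/403 = -1.81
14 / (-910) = -1/65 = -0.02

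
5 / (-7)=-5/7 = -0.71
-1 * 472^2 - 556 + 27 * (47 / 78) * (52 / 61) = -13622894/61 = -223326.13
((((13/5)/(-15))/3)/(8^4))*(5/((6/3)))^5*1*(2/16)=-1625/9437184 = 0.00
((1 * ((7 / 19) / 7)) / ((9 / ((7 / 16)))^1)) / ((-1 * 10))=-7/27360 = 0.00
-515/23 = -22.39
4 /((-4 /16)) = -16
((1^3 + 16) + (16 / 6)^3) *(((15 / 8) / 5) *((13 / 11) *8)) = 12623/99 = 127.51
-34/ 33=-1.03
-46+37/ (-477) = -21979/477 = -46.08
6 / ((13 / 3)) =18/13 = 1.38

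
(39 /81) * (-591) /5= -56.91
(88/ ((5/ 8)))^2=19824.64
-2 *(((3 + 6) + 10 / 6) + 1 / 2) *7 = -469/3 = -156.33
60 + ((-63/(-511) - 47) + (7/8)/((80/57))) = 642247/46720 = 13.75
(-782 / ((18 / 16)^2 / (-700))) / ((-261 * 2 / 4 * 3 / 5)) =-350336000/63423 = -5523.80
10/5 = 2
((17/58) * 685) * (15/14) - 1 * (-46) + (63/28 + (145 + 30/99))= 5475361/13398 = 408.67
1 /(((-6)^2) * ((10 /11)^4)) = 14641/360000 = 0.04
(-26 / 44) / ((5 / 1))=-13/110 = -0.12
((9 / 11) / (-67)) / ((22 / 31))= -0.02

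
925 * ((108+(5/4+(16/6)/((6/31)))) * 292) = 299068225/9 = 33229802.78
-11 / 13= -0.85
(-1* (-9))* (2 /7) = 18/7 = 2.57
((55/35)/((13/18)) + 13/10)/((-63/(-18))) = 3163/3185 = 0.99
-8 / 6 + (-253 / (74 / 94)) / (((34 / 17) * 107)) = -67345/23754 = -2.84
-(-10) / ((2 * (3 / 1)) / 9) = 15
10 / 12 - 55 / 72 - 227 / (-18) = 913/72 = 12.68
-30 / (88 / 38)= -285/22 = -12.95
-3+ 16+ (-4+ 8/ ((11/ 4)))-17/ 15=1778/165 = 10.78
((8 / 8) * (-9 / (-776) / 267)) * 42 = 63/34532 = 0.00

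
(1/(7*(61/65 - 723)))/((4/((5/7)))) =-325/9199064 = 0.00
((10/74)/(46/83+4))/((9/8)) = 1660/62937 = 0.03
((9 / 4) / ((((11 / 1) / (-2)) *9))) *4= -2/11 = -0.18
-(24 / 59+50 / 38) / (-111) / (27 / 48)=0.03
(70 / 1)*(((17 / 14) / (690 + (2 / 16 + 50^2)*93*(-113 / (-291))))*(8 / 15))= 6208/12458637 = 0.00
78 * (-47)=-3666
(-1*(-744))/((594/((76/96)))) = 589/594 = 0.99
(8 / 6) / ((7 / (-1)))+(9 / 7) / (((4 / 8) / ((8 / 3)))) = 20/3 = 6.67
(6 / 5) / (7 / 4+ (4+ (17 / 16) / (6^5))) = 0.21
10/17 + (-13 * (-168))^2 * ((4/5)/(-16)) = -20271838/85 = -238492.21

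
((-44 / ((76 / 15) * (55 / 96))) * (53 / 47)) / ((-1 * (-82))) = -7632/36613 = -0.21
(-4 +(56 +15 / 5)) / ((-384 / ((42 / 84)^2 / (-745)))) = 11/228864 = 0.00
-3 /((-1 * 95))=3/95 = 0.03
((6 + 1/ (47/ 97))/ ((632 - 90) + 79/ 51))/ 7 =19329/9120209 = 0.00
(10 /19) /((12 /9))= 15/38 = 0.39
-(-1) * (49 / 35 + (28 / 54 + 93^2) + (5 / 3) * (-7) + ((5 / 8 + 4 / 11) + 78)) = 103572697/11880 = 8718.24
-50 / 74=-25/37 = -0.68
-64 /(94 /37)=-1184/47 = -25.19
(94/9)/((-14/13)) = -611/63 = -9.70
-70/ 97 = -0.72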